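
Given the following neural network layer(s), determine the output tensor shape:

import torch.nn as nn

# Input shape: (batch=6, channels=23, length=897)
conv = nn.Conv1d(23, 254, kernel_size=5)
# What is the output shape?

Input shape: (6, 23, 897)
Output shape: (6, 254, 893)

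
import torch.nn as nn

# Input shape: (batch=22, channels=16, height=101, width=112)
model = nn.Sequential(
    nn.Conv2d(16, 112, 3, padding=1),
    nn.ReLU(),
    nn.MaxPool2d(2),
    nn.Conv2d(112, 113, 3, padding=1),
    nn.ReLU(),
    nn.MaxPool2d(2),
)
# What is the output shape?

Input shape: (22, 16, 101, 112)
  -> after first Conv2d: (22, 112, 101, 112)
  -> after first MaxPool2d: (22, 112, 50, 56)
  -> after second Conv2d: (22, 113, 50, 56)
Output shape: (22, 113, 25, 28)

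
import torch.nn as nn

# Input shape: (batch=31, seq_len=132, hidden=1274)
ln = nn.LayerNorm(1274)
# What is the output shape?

Input shape: (31, 132, 1274)
Output shape: (31, 132, 1274)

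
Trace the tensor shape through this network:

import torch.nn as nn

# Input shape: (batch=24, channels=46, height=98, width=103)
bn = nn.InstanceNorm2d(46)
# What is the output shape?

Input shape: (24, 46, 98, 103)
Output shape: (24, 46, 98, 103)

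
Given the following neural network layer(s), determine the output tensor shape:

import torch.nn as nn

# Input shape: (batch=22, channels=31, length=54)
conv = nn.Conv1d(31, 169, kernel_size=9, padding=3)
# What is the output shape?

Input shape: (22, 31, 54)
Output shape: (22, 169, 52)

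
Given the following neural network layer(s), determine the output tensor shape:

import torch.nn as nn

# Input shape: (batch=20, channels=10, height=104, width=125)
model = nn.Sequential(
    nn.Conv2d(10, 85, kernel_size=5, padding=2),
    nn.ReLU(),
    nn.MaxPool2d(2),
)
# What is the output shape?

Input shape: (20, 10, 104, 125)
  -> after Conv2d: (20, 85, 104, 125)
  -> after ReLU: (20, 85, 104, 125)
Output shape: (20, 85, 52, 62)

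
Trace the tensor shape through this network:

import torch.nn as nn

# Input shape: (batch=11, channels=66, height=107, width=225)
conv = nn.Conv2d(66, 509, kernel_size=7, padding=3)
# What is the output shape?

Input shape: (11, 66, 107, 225)
Output shape: (11, 509, 107, 225)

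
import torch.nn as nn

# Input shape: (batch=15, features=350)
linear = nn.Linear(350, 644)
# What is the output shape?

Input shape: (15, 350)
Output shape: (15, 644)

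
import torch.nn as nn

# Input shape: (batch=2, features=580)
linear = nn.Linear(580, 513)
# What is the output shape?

Input shape: (2, 580)
Output shape: (2, 513)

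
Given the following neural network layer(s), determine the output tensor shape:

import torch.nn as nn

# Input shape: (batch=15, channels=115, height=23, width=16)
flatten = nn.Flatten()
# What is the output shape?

Input shape: (15, 115, 23, 16)
Output shape: (15, 42320)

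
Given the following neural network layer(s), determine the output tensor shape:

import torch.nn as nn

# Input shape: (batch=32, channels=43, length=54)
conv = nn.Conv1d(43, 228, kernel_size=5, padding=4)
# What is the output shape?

Input shape: (32, 43, 54)
Output shape: (32, 228, 58)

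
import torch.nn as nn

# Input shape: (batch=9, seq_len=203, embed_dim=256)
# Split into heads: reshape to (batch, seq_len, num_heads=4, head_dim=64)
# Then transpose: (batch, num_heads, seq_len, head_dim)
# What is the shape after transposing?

Input shape: (9, 203, 256)
  -> after reshape: (9, 203, 4, 64)
Output shape: (9, 4, 203, 64)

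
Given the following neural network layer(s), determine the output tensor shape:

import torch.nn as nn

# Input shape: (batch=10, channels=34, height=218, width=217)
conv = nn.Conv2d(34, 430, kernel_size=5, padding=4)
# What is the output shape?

Input shape: (10, 34, 218, 217)
Output shape: (10, 430, 222, 221)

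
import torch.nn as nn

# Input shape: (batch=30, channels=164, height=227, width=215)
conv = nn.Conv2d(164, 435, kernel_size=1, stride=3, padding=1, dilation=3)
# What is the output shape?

Input shape: (30, 164, 227, 215)
Output shape: (30, 435, 77, 73)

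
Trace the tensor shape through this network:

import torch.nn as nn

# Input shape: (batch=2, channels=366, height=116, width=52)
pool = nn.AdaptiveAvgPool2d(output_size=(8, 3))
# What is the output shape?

Input shape: (2, 366, 116, 52)
Output shape: (2, 366, 8, 3)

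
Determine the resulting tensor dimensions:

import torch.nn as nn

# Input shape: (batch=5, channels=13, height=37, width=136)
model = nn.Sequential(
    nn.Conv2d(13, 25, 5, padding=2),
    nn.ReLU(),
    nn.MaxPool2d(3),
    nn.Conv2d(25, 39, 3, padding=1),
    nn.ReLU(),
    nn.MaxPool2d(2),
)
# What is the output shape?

Input shape: (5, 13, 37, 136)
  -> after first Conv2d: (5, 25, 37, 136)
  -> after first MaxPool2d: (5, 25, 12, 45)
  -> after second Conv2d: (5, 39, 12, 45)
Output shape: (5, 39, 6, 22)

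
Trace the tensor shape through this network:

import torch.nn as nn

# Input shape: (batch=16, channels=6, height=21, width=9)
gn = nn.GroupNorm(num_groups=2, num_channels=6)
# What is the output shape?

Input shape: (16, 6, 21, 9)
Output shape: (16, 6, 21, 9)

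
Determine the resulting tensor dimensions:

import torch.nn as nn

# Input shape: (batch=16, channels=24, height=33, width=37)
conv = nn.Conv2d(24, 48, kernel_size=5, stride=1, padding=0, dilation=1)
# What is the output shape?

Input shape: (16, 24, 33, 37)
Output shape: (16, 48, 29, 33)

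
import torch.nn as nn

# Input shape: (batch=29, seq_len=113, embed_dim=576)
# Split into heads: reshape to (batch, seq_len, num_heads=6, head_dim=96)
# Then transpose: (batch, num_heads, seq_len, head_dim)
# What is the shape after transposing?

Input shape: (29, 113, 576)
  -> after reshape: (29, 113, 6, 96)
Output shape: (29, 6, 113, 96)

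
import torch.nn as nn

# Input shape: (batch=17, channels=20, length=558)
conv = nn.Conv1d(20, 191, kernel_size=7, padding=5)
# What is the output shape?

Input shape: (17, 20, 558)
Output shape: (17, 191, 562)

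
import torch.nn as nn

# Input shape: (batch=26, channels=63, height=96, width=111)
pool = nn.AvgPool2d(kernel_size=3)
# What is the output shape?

Input shape: (26, 63, 96, 111)
Output shape: (26, 63, 32, 37)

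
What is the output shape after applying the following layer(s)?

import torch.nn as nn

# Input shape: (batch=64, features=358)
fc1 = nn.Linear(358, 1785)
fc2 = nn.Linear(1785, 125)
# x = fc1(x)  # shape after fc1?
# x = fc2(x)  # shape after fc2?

Input shape: (64, 358)
  -> after fc1: (64, 1785)
Output shape: (64, 125)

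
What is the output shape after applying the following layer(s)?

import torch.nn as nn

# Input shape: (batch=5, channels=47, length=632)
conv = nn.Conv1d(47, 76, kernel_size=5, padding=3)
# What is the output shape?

Input shape: (5, 47, 632)
Output shape: (5, 76, 634)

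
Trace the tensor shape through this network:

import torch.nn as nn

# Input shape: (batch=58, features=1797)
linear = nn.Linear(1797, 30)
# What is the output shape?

Input shape: (58, 1797)
Output shape: (58, 30)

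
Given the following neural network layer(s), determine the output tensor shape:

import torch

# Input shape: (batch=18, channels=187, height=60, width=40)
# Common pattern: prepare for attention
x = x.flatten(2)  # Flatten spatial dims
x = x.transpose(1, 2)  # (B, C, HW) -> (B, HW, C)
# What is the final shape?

Input shape: (18, 187, 60, 40)
  -> after flatten(2): (18, 187, 2400)
Output shape: (18, 2400, 187)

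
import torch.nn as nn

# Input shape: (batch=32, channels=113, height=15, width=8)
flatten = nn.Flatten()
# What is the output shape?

Input shape: (32, 113, 15, 8)
Output shape: (32, 13560)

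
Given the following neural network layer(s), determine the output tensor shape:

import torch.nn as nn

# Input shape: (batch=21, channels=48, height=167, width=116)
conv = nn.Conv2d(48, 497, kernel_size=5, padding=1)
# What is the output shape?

Input shape: (21, 48, 167, 116)
Output shape: (21, 497, 165, 114)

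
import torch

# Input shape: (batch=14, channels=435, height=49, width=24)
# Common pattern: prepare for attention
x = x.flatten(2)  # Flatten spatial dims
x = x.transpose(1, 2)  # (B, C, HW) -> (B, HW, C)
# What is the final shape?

Input shape: (14, 435, 49, 24)
  -> after flatten(2): (14, 435, 1176)
Output shape: (14, 1176, 435)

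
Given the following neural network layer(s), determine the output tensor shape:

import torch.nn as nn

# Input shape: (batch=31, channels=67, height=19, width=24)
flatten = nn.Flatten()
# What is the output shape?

Input shape: (31, 67, 19, 24)
Output shape: (31, 30552)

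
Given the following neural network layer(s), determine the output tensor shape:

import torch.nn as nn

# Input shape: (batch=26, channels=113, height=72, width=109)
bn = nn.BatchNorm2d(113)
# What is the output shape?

Input shape: (26, 113, 72, 109)
Output shape: (26, 113, 72, 109)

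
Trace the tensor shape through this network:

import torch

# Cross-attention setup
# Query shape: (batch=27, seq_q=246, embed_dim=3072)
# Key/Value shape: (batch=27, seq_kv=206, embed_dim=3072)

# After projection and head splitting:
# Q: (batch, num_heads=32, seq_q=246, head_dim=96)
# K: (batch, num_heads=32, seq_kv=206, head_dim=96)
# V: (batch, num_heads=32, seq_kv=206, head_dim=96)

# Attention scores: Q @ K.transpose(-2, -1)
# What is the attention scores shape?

Input shape: (27, 246, 3072)
Output shape: (27, 32, 246, 206)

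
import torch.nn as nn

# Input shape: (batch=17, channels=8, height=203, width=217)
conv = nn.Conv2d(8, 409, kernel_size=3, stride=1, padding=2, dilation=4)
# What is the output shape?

Input shape: (17, 8, 203, 217)
Output shape: (17, 409, 199, 213)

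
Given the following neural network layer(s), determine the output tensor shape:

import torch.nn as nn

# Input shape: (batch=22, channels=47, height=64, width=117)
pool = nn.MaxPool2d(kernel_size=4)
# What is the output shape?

Input shape: (22, 47, 64, 117)
Output shape: (22, 47, 16, 29)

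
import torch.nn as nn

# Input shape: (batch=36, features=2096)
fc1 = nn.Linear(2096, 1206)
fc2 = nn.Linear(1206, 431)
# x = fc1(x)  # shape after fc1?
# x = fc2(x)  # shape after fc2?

Input shape: (36, 2096)
  -> after fc1: (36, 1206)
Output shape: (36, 431)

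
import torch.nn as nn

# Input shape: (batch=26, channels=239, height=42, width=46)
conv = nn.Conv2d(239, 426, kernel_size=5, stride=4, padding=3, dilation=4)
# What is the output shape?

Input shape: (26, 239, 42, 46)
Output shape: (26, 426, 8, 9)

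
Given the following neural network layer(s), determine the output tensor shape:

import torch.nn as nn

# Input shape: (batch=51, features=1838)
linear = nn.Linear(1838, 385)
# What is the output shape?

Input shape: (51, 1838)
Output shape: (51, 385)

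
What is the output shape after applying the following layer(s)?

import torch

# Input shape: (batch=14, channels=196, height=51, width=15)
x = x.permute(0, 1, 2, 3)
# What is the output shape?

Input shape: (14, 196, 51, 15)
Output shape: (14, 196, 51, 15)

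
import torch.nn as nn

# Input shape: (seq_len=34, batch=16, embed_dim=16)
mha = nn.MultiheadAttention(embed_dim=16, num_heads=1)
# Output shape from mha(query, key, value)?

Input shape: (34, 16, 16)
Output shape: (34, 16, 16)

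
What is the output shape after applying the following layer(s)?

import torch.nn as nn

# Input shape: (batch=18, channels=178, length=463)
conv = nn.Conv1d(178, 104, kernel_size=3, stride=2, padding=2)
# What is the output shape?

Input shape: (18, 178, 463)
Output shape: (18, 104, 233)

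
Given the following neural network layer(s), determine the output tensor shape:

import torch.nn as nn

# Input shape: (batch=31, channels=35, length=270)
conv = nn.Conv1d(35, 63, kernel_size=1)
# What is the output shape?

Input shape: (31, 35, 270)
Output shape: (31, 63, 270)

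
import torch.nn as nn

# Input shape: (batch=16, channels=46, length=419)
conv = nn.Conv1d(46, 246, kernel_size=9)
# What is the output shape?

Input shape: (16, 46, 419)
Output shape: (16, 246, 411)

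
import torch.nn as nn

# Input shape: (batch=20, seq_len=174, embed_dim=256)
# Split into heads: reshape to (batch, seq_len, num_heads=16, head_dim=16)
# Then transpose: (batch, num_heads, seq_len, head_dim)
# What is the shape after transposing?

Input shape: (20, 174, 256)
  -> after reshape: (20, 174, 16, 16)
Output shape: (20, 16, 174, 16)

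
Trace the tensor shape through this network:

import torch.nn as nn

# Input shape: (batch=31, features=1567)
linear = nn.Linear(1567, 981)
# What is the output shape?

Input shape: (31, 1567)
Output shape: (31, 981)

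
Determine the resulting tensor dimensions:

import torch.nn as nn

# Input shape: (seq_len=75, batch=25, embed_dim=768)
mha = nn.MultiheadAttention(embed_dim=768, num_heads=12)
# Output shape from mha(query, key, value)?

Input shape: (75, 25, 768)
Output shape: (75, 25, 768)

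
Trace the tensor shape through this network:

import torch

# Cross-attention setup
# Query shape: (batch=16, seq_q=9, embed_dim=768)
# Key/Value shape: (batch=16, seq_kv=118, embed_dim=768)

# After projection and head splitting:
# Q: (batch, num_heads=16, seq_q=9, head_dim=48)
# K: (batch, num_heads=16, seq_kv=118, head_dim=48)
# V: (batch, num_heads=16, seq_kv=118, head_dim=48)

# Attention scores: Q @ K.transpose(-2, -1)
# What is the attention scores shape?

Input shape: (16, 9, 768)
Output shape: (16, 16, 9, 118)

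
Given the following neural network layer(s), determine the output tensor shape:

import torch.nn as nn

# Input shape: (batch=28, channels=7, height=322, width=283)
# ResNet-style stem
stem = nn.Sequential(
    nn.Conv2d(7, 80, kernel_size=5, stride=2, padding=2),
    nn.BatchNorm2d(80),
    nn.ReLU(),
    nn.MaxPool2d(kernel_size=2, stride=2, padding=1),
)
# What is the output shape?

Input shape: (28, 7, 322, 283)
  -> after Conv2d 5x5 stride=2: (28, 80, 161, 142)
Output shape: (28, 80, 81, 72)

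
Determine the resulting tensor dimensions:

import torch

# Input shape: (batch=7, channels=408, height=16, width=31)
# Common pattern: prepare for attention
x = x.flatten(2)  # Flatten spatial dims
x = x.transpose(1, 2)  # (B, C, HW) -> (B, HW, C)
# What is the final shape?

Input shape: (7, 408, 16, 31)
  -> after flatten(2): (7, 408, 496)
Output shape: (7, 496, 408)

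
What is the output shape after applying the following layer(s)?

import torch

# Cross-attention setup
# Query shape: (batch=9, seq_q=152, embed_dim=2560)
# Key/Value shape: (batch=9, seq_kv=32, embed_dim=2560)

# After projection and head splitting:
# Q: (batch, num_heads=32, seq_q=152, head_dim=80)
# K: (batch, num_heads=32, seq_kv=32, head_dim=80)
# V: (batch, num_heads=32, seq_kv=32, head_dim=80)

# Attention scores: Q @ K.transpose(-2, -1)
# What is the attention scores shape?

Input shape: (9, 152, 2560)
Output shape: (9, 32, 152, 32)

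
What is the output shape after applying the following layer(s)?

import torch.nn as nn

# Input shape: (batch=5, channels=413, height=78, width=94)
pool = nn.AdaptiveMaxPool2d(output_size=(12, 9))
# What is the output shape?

Input shape: (5, 413, 78, 94)
Output shape: (5, 413, 12, 9)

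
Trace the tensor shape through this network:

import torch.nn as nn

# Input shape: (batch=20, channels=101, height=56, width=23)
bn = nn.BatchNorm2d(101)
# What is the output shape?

Input shape: (20, 101, 56, 23)
Output shape: (20, 101, 56, 23)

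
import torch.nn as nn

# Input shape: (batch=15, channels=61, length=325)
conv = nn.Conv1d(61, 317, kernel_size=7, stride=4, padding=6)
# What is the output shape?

Input shape: (15, 61, 325)
Output shape: (15, 317, 83)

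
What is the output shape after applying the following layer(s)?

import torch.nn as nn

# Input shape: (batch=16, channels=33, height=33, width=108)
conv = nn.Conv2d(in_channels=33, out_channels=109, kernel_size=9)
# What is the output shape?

Input shape: (16, 33, 33, 108)
Output shape: (16, 109, 25, 100)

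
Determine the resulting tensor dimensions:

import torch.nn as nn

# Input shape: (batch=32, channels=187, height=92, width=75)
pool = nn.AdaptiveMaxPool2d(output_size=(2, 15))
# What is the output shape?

Input shape: (32, 187, 92, 75)
Output shape: (32, 187, 2, 15)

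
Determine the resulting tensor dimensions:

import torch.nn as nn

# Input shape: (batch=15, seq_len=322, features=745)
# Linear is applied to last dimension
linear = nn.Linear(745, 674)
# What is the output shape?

Input shape: (15, 322, 745)
Output shape: (15, 322, 674)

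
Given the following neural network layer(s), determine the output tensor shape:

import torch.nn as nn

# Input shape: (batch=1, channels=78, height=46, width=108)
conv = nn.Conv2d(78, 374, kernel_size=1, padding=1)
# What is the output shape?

Input shape: (1, 78, 46, 108)
Output shape: (1, 374, 48, 110)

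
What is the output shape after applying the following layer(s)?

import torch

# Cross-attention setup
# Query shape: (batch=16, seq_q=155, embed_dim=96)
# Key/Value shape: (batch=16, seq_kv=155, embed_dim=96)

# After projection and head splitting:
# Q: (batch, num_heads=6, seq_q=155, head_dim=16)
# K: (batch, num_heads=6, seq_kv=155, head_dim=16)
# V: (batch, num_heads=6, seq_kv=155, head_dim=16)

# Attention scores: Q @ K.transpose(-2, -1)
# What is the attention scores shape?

Input shape: (16, 155, 96)
Output shape: (16, 6, 155, 155)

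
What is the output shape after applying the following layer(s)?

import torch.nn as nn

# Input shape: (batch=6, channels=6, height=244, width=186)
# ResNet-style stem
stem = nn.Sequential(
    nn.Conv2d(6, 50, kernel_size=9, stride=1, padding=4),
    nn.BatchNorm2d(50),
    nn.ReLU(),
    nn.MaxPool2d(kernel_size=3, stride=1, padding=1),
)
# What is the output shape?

Input shape: (6, 6, 244, 186)
  -> after Conv2d 9x9 stride=1: (6, 50, 244, 186)
Output shape: (6, 50, 244, 186)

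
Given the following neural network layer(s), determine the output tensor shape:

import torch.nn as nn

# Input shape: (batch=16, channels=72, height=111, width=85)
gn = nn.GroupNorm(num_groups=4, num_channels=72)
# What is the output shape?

Input shape: (16, 72, 111, 85)
Output shape: (16, 72, 111, 85)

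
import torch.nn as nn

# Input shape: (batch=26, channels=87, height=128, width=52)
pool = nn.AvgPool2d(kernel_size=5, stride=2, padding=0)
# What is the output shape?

Input shape: (26, 87, 128, 52)
Output shape: (26, 87, 62, 24)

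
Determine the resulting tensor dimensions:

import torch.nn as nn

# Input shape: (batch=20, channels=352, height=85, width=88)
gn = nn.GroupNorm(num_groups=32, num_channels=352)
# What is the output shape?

Input shape: (20, 352, 85, 88)
Output shape: (20, 352, 85, 88)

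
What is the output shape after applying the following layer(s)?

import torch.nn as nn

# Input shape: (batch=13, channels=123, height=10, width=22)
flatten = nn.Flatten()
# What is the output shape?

Input shape: (13, 123, 10, 22)
Output shape: (13, 27060)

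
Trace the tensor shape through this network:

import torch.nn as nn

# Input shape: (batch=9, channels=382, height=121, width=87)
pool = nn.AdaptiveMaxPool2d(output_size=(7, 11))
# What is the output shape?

Input shape: (9, 382, 121, 87)
Output shape: (9, 382, 7, 11)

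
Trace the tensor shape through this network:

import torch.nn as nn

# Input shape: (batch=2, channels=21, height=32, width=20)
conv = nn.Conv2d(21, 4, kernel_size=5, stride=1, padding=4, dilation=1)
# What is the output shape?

Input shape: (2, 21, 32, 20)
Output shape: (2, 4, 36, 24)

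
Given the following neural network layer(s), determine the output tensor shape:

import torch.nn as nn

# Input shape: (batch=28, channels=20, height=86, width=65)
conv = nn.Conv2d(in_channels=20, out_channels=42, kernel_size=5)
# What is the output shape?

Input shape: (28, 20, 86, 65)
Output shape: (28, 42, 82, 61)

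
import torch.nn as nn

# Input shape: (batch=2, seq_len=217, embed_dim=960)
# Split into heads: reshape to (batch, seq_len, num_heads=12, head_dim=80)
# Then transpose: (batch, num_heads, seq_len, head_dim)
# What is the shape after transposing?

Input shape: (2, 217, 960)
  -> after reshape: (2, 217, 12, 80)
Output shape: (2, 12, 217, 80)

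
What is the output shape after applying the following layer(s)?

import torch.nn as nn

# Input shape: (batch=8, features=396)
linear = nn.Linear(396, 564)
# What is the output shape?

Input shape: (8, 396)
Output shape: (8, 564)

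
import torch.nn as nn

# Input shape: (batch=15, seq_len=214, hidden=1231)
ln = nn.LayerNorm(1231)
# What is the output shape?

Input shape: (15, 214, 1231)
Output shape: (15, 214, 1231)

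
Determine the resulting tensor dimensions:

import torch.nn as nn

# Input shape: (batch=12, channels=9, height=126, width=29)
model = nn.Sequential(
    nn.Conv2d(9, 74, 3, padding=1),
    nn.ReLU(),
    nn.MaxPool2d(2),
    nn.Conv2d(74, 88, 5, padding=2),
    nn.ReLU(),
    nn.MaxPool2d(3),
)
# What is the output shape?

Input shape: (12, 9, 126, 29)
  -> after first Conv2d: (12, 74, 126, 29)
  -> after first MaxPool2d: (12, 74, 63, 14)
  -> after second Conv2d: (12, 88, 63, 14)
Output shape: (12, 88, 21, 4)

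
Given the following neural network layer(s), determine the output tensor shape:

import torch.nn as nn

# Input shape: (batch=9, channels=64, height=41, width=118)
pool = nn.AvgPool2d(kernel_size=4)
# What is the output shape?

Input shape: (9, 64, 41, 118)
Output shape: (9, 64, 10, 29)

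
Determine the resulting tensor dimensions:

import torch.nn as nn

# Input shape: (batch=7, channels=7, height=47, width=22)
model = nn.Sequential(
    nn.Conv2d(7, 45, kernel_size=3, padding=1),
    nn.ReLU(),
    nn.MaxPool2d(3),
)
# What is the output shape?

Input shape: (7, 7, 47, 22)
  -> after Conv2d: (7, 45, 47, 22)
  -> after ReLU: (7, 45, 47, 22)
Output shape: (7, 45, 15, 7)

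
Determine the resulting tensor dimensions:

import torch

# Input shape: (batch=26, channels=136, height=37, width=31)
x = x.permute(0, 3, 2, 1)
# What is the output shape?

Input shape: (26, 136, 37, 31)
Output shape: (26, 31, 37, 136)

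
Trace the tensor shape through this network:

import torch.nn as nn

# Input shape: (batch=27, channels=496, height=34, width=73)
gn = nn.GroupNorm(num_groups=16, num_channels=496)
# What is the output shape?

Input shape: (27, 496, 34, 73)
Output shape: (27, 496, 34, 73)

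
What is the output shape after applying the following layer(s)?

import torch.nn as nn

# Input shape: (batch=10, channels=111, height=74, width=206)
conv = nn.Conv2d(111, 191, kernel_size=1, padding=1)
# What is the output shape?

Input shape: (10, 111, 74, 206)
Output shape: (10, 191, 76, 208)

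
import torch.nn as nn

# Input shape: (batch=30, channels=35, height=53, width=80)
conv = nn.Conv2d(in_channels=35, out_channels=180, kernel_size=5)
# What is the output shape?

Input shape: (30, 35, 53, 80)
Output shape: (30, 180, 49, 76)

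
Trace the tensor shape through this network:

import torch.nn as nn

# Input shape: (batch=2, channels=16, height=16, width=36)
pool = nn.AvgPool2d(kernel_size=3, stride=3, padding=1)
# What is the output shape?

Input shape: (2, 16, 16, 36)
Output shape: (2, 16, 6, 12)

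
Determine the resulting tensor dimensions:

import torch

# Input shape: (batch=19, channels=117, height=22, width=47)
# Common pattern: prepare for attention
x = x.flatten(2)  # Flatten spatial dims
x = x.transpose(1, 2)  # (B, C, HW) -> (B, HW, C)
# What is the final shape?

Input shape: (19, 117, 22, 47)
  -> after flatten(2): (19, 117, 1034)
Output shape: (19, 1034, 117)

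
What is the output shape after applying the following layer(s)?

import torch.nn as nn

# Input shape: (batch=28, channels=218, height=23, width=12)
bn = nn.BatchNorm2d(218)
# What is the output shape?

Input shape: (28, 218, 23, 12)
Output shape: (28, 218, 23, 12)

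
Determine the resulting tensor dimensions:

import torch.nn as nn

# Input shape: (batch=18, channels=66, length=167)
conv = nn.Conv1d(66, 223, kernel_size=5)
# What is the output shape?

Input shape: (18, 66, 167)
Output shape: (18, 223, 163)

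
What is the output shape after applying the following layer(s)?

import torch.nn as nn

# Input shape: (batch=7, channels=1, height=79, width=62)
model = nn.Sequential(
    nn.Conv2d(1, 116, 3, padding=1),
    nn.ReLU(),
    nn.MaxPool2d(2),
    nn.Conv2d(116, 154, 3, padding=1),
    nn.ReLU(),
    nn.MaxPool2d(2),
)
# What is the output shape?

Input shape: (7, 1, 79, 62)
  -> after first Conv2d: (7, 116, 79, 62)
  -> after first MaxPool2d: (7, 116, 39, 31)
  -> after second Conv2d: (7, 154, 39, 31)
Output shape: (7, 154, 19, 15)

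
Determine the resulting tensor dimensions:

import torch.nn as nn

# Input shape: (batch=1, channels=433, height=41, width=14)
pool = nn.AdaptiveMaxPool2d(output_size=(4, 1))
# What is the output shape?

Input shape: (1, 433, 41, 14)
Output shape: (1, 433, 4, 1)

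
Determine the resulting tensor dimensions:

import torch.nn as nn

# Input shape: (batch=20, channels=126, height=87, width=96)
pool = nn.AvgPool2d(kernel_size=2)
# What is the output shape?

Input shape: (20, 126, 87, 96)
Output shape: (20, 126, 43, 48)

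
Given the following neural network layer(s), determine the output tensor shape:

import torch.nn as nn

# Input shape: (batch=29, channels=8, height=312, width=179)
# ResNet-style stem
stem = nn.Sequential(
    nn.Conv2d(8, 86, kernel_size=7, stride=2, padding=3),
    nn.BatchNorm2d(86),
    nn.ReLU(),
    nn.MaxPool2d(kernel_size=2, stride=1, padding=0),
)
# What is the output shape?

Input shape: (29, 8, 312, 179)
  -> after Conv2d 7x7 stride=2: (29, 86, 156, 90)
Output shape: (29, 86, 155, 89)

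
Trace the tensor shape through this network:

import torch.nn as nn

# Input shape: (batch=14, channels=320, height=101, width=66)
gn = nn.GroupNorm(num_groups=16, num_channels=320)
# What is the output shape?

Input shape: (14, 320, 101, 66)
Output shape: (14, 320, 101, 66)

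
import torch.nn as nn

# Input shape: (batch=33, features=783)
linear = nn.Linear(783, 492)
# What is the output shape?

Input shape: (33, 783)
Output shape: (33, 492)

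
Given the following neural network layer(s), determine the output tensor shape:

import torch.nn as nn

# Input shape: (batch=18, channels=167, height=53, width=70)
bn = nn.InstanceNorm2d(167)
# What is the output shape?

Input shape: (18, 167, 53, 70)
Output shape: (18, 167, 53, 70)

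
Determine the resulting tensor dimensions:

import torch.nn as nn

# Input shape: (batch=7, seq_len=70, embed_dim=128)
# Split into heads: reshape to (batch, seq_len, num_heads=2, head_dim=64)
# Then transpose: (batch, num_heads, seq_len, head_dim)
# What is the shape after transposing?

Input shape: (7, 70, 128)
  -> after reshape: (7, 70, 2, 64)
Output shape: (7, 2, 70, 64)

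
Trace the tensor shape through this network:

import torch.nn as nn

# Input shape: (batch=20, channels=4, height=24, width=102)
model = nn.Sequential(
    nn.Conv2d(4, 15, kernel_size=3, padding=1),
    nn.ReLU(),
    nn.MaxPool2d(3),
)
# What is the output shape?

Input shape: (20, 4, 24, 102)
  -> after Conv2d: (20, 15, 24, 102)
  -> after ReLU: (20, 15, 24, 102)
Output shape: (20, 15, 8, 34)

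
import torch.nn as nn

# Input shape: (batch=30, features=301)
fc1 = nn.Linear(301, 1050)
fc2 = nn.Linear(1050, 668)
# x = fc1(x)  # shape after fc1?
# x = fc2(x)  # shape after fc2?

Input shape: (30, 301)
  -> after fc1: (30, 1050)
Output shape: (30, 668)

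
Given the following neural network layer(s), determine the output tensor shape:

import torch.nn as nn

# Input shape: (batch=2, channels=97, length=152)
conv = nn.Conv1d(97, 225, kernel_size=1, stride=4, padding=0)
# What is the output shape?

Input shape: (2, 97, 152)
Output shape: (2, 225, 38)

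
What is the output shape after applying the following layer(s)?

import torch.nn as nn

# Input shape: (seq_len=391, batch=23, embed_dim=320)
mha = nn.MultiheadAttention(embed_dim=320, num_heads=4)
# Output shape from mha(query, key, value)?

Input shape: (391, 23, 320)
Output shape: (391, 23, 320)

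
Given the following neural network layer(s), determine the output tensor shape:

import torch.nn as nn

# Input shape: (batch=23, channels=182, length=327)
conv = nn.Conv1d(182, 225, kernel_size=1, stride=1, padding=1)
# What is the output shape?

Input shape: (23, 182, 327)
Output shape: (23, 225, 329)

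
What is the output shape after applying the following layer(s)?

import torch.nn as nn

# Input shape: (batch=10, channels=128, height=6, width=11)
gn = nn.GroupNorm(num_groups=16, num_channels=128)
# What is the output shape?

Input shape: (10, 128, 6, 11)
Output shape: (10, 128, 6, 11)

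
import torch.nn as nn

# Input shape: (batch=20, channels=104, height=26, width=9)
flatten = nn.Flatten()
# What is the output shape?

Input shape: (20, 104, 26, 9)
Output shape: (20, 24336)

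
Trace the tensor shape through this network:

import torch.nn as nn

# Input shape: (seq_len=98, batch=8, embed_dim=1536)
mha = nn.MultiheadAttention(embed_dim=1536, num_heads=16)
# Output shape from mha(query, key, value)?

Input shape: (98, 8, 1536)
Output shape: (98, 8, 1536)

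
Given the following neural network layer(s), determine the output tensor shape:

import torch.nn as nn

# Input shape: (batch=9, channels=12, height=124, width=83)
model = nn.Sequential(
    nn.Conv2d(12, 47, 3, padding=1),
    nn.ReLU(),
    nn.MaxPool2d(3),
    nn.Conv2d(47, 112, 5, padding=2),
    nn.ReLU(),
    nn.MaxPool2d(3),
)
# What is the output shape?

Input shape: (9, 12, 124, 83)
  -> after first Conv2d: (9, 47, 124, 83)
  -> after first MaxPool2d: (9, 47, 41, 27)
  -> after second Conv2d: (9, 112, 41, 27)
Output shape: (9, 112, 13, 9)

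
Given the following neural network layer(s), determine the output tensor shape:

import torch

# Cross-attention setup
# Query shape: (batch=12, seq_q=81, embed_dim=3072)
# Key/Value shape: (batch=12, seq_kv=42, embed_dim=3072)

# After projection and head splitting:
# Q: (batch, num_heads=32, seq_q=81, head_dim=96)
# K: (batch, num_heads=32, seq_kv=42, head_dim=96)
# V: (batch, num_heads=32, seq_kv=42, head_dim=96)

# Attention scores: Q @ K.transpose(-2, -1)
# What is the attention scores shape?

Input shape: (12, 81, 3072)
Output shape: (12, 32, 81, 42)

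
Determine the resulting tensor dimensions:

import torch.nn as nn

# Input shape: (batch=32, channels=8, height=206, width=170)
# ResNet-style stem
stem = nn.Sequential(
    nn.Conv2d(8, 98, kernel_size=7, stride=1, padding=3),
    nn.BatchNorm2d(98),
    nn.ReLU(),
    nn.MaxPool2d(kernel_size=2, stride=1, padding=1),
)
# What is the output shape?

Input shape: (32, 8, 206, 170)
  -> after Conv2d 7x7 stride=1: (32, 98, 206, 170)
Output shape: (32, 98, 207, 171)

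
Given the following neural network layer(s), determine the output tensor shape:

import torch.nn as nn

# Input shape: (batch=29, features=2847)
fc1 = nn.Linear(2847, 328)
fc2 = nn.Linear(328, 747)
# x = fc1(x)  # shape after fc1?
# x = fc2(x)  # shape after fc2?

Input shape: (29, 2847)
  -> after fc1: (29, 328)
Output shape: (29, 747)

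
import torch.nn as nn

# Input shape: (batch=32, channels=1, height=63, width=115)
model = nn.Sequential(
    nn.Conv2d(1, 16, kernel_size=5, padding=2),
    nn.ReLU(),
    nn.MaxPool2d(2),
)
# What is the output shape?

Input shape: (32, 1, 63, 115)
  -> after Conv2d: (32, 16, 63, 115)
  -> after ReLU: (32, 16, 63, 115)
Output shape: (32, 16, 31, 57)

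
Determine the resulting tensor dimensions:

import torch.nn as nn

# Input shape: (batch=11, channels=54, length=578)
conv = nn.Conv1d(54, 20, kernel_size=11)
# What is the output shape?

Input shape: (11, 54, 578)
Output shape: (11, 20, 568)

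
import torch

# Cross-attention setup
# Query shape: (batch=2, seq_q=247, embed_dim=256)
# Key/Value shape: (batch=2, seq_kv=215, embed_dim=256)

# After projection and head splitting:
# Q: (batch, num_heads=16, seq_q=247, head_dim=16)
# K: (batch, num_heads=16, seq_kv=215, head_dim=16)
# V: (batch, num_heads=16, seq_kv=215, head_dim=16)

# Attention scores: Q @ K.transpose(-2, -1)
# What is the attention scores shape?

Input shape: (2, 247, 256)
Output shape: (2, 16, 247, 215)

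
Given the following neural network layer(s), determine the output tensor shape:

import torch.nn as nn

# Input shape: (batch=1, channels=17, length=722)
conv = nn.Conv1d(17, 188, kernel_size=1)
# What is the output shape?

Input shape: (1, 17, 722)
Output shape: (1, 188, 722)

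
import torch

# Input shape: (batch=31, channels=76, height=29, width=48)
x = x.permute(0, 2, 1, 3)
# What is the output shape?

Input shape: (31, 76, 29, 48)
Output shape: (31, 29, 76, 48)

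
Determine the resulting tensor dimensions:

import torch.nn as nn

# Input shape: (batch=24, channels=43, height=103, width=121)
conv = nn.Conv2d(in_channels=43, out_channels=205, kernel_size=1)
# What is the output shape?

Input shape: (24, 43, 103, 121)
Output shape: (24, 205, 103, 121)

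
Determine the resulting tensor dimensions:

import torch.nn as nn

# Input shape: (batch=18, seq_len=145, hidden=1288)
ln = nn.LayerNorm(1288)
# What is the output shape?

Input shape: (18, 145, 1288)
Output shape: (18, 145, 1288)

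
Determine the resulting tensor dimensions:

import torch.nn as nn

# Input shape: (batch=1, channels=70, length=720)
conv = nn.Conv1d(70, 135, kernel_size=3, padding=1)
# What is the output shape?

Input shape: (1, 70, 720)
Output shape: (1, 135, 720)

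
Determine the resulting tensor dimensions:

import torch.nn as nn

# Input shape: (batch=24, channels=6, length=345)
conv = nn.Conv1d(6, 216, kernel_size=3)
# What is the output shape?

Input shape: (24, 6, 345)
Output shape: (24, 216, 343)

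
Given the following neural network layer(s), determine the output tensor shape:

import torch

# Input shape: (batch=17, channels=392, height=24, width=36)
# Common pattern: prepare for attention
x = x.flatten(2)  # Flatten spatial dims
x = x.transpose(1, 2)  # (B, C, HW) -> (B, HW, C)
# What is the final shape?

Input shape: (17, 392, 24, 36)
  -> after flatten(2): (17, 392, 864)
Output shape: (17, 864, 392)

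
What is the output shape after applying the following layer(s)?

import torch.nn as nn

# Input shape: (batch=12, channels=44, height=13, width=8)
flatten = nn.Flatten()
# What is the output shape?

Input shape: (12, 44, 13, 8)
Output shape: (12, 4576)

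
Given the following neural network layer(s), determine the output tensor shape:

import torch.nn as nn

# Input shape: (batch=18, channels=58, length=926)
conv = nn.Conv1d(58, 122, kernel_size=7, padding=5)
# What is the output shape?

Input shape: (18, 58, 926)
Output shape: (18, 122, 930)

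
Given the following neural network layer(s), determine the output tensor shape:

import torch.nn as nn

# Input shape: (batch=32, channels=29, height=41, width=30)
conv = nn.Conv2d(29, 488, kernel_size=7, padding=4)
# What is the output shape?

Input shape: (32, 29, 41, 30)
Output shape: (32, 488, 43, 32)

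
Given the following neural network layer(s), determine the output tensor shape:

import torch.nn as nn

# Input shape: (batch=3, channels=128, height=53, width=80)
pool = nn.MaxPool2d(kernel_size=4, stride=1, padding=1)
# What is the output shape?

Input shape: (3, 128, 53, 80)
Output shape: (3, 128, 52, 79)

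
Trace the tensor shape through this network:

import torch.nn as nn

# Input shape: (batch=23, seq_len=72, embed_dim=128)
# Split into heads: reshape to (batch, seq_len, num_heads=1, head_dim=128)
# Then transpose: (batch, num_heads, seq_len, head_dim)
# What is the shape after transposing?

Input shape: (23, 72, 128)
  -> after reshape: (23, 72, 1, 128)
Output shape: (23, 1, 72, 128)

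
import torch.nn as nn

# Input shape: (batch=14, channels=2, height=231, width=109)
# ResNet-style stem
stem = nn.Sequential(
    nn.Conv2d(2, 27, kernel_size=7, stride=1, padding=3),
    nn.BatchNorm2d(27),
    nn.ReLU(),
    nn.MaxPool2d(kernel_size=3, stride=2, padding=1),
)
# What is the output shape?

Input shape: (14, 2, 231, 109)
  -> after Conv2d 7x7 stride=1: (14, 27, 231, 109)
Output shape: (14, 27, 116, 55)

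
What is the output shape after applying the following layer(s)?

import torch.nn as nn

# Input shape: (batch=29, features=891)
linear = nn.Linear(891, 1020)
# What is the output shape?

Input shape: (29, 891)
Output shape: (29, 1020)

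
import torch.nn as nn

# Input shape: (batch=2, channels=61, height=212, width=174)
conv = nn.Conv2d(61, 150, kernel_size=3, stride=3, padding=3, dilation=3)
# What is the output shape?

Input shape: (2, 61, 212, 174)
Output shape: (2, 150, 71, 58)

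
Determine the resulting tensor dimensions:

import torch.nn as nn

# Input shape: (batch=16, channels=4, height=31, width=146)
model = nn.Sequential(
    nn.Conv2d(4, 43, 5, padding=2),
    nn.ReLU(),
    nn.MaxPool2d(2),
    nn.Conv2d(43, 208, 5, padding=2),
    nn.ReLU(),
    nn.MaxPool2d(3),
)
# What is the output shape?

Input shape: (16, 4, 31, 146)
  -> after first Conv2d: (16, 43, 31, 146)
  -> after first MaxPool2d: (16, 43, 15, 73)
  -> after second Conv2d: (16, 208, 15, 73)
Output shape: (16, 208, 5, 24)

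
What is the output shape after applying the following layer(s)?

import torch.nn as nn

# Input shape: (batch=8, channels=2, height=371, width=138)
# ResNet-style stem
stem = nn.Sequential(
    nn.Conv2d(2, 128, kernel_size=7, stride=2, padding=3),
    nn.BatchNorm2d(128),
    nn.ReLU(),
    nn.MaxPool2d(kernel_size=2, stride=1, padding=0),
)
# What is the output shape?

Input shape: (8, 2, 371, 138)
  -> after Conv2d 7x7 stride=2: (8, 128, 186, 69)
Output shape: (8, 128, 185, 68)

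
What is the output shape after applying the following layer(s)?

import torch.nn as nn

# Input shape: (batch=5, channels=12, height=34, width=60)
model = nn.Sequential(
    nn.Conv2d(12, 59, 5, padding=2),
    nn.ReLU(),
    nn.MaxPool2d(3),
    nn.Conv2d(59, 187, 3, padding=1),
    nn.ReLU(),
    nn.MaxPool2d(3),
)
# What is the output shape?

Input shape: (5, 12, 34, 60)
  -> after first Conv2d: (5, 59, 34, 60)
  -> after first MaxPool2d: (5, 59, 11, 20)
  -> after second Conv2d: (5, 187, 11, 20)
Output shape: (5, 187, 3, 6)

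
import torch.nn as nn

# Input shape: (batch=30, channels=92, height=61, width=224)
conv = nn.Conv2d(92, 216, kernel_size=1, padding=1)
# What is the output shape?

Input shape: (30, 92, 61, 224)
Output shape: (30, 216, 63, 226)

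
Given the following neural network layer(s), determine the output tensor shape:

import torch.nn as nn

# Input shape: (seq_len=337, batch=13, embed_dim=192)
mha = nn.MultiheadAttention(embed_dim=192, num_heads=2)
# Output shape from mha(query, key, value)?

Input shape: (337, 13, 192)
Output shape: (337, 13, 192)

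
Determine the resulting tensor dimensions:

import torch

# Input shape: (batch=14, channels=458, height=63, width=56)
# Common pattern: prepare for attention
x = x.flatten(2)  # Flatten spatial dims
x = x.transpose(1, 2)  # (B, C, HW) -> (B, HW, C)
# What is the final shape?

Input shape: (14, 458, 63, 56)
  -> after flatten(2): (14, 458, 3528)
Output shape: (14, 3528, 458)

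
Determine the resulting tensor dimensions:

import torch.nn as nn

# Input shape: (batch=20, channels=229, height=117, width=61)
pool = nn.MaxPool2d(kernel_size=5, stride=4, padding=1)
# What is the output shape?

Input shape: (20, 229, 117, 61)
Output shape: (20, 229, 29, 15)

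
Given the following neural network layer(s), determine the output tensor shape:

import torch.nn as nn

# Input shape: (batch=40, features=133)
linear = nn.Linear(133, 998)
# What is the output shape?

Input shape: (40, 133)
Output shape: (40, 998)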